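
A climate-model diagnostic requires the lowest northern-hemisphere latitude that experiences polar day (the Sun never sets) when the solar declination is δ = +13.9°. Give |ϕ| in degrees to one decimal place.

Polar day requires cos h₀ = −tan ϕ tan δ ≤ −1, i.e. tan ϕ tan δ ≥ 1.
The boundary is |tan ϕ| · |tan δ| = 1, so |ϕ| = 90° − |δ| = 90° − 13.9° = 76.1° in the northern hemisphere.

|ϕ| = 76.1°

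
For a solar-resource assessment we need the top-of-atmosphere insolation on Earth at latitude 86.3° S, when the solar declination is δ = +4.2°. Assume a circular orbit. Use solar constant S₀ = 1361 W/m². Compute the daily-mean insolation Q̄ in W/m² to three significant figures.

Q̄ ≈ 0.00 W/m²

cos H₀ = −tan(-86.3°) tan(+4.200°) = 1.1356 ≥ 1 ⇒ polar night, H₀ = 0 and Q̄ = 0.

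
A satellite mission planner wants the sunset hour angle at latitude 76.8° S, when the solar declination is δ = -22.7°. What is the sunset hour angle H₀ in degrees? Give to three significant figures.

Sunrise equation: cos H₀ = −tan φ · tan δ = -1.7835 ≤ −1, so the Sun never sets (polar day) and H₀ = π.

H₀ = 180°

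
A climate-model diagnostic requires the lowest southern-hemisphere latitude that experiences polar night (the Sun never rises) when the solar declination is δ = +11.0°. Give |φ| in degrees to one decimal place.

Polar night requires cos H₀ = −tan φ tan δ ≥ 1, i.e. tan φ tan δ ≤ −1.
The boundary is |tan φ| · |tan δ| = 1, so |φ| = 90° − |δ| = 90° − 11.0° = 79.0° in the southern hemisphere.

|φ| = 79.0°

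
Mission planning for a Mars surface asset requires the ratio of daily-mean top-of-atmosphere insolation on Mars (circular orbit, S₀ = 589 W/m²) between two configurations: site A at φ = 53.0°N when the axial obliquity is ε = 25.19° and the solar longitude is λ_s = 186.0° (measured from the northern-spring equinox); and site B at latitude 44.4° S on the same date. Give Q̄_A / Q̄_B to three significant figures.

— Configuration A (φ=+53.0°):
Solar declination: sin δ = sin ε · sin λ_s = sin 25.19° × sin 186.0° = -0.04449, so δ = -2.550°.
cos H₀ = −tan(+53.0°) tan(-2.550°) = 0.0591, H₀ = 1.5117 rad.
Bracket: H₀ sin φ sin δ + cos φ cos δ sin H₀ = 1.5117×0.79864×-0.04449 + 0.60182×0.99901×0.99825 = -0.053713 + 0.600172 = 0.546459.
Q̄ = (S₀/π) × [bracket] = (589/π) × 0.546459 = 102.45 W/m².
— Configuration B (φ=-44.4°):
cos H₀ = −tan(-44.4°) tan(-2.550°) = -0.0436, H₀ = 1.6144 rad.
Bracket: H₀ sin φ sin δ + cos φ cos δ sin H₀ = 1.6144×-0.69966×-0.04449 + 0.71447×0.99901×0.99905 = 0.050253 + 0.713085 = 0.763338.
Q̄ = (S₀/π) × [bracket] = (589/π) × 0.763338 = 143.11 W/m².
Ratio Q̄_A / Q̄_B = 102.45 / 143.11 = 0.7159.

Q̄_A / Q̄_B ≈ 0.716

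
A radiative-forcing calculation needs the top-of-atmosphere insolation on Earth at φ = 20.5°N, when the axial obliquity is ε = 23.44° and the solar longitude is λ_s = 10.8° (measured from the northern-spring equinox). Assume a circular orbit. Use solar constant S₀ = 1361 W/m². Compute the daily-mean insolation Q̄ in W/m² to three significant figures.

Q̄ ≈ 423 W/m²

Solar declination: sin δ = sin ε · sin λ_s = sin 23.44° × sin 10.8° = 0.07454, so δ = +4.275°.
cos H₀ = −tan(+20.5°) tan(+4.275°) = -0.0279, H₀ = 1.5987 rad.
Bracket: H₀ sin φ sin δ + cos φ cos δ sin H₀ = 1.5987×0.35021×0.07454 + 0.93667×0.99722×0.99961 = 0.041734 + 0.933702 = 0.975436.
Q̄ = (S₀/π) × [bracket] = (1361/π) × 0.975436 = 422.6 W/m².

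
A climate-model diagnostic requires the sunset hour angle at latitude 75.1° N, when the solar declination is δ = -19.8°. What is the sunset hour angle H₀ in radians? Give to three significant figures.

cos H₀ = −tan φ · tan δ = 1.3531 ≥ 1, so the Sun never rises (polar night) and H₀ = 0.

H₀ = 0.00 rad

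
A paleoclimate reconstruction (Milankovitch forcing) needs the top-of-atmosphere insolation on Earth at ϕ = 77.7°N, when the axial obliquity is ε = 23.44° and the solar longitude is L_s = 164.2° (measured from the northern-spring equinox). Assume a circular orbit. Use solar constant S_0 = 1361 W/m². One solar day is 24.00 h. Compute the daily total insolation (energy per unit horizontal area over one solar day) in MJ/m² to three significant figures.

Solar declination: sin δ = sin ε · sin L_s = sin 23.44° × sin 164.2° = 0.10831, so δ = +6.218°.
cos h₀ = −tan(+77.7°) tan(+6.218°) = -0.4997, h₀ = 2.0940 rad.
Bracket: h₀ sin ϕ sin δ + cos ϕ cos δ sin h₀ = 2.0940×0.97705×0.10831 + 0.21303×0.99412×0.86620 = 0.221596 + 0.183442 = 0.405038.
Q̄ = (S_0/π) × [bracket] = (1361/π) × 0.405038 = 175.47 W/m².
Daily total = Q̄ × 24.00 h × 3600 s/h = 175.47 × 24.00 × 3600 / 10⁶ = 15.16 MJ/m².

15.2 MJ/m²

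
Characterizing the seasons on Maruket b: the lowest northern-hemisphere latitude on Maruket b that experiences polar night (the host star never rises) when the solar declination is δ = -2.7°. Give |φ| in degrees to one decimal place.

Polar night requires cos H₀ = −tan φ tan δ ≥ 1, i.e. tan φ tan δ ≤ −1.
The boundary is |tan φ| · |tan δ| = 1, so |φ| = 90° − |δ| = 90° − 2.7° = 87.3° in the northern hemisphere.

|φ| = 87.3°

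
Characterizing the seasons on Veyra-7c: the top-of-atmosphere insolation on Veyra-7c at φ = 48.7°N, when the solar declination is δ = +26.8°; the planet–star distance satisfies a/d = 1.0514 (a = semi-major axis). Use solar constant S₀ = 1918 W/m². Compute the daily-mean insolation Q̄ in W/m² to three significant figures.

Q̄ ≈ 824 W/m²

cos H₀ = −tan(+48.7°) tan(+26.800°) = -0.5750, H₀ = 2.1834 rad.
Bracket: H₀ sin φ sin δ + cos φ cos δ sin H₀ = 2.1834×0.75126×0.45088 + 0.66000×0.89259×0.81816 = 0.739579 + 0.481986 = 1.221565.
Inverse-square distance factor (a/d)² = 1.0514² = 1.105442.
Q̄ = (S₀/π) × 1.105442 × [bracket] = (1918/π) × 1.105442 × 1.221565 = 824.4 W/m².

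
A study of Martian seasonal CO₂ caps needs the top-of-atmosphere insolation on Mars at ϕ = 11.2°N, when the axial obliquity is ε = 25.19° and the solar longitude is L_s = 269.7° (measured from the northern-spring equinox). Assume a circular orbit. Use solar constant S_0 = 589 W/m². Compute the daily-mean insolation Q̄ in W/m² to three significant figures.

Q̄ ≈ 143 W/m²

Solar declination: sin δ = sin ε · sin L_s = sin 25.19° × sin 269.7° = -0.42562, so δ = -25.190°.
cos h₀ = −tan(+11.2°) tan(-25.190°) = 0.0931, h₀ = 1.4775 rad.
Bracket: h₀ sin ϕ sin δ + cos ϕ cos δ sin h₀ = 1.4775×0.19423×-0.42562 + 0.98096×0.90490×0.99565 = -0.122142 + 0.883809 = 0.761667.
Q̄ = (S_0/π) × [bracket] = (589/π) × 0.761667 = 142.8 W/m².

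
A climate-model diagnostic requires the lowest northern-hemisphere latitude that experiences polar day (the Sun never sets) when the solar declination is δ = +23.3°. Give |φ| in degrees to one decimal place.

|φ| = 66.7°

Polar day requires cos H₀ = −tan φ tan δ ≤ −1, i.e. tan φ tan δ ≥ 1.
The boundary is |tan φ| · |tan δ| = 1, so |φ| = 90° − |δ| = 90° − 23.3° = 66.7° in the northern hemisphere.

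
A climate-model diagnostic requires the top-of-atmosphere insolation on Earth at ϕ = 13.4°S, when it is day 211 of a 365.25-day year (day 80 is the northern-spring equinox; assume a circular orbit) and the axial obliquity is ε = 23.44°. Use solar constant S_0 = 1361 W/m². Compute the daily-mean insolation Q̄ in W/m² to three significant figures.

Q̄ ≈ 353 W/m²

Solar longitude: L_s = 360° × (211 − 80)/365.25 = 129.117°.
sin δ = sin 23.44° × sin 129.117° = 0.30863, so δ = +17.977°.
cos h₀ = −tan(-13.4°) tan(+17.977°) = 0.0773, h₀ = 1.4934 rad.
Bracket: h₀ sin ϕ sin δ + cos ϕ cos δ sin h₀ = 1.4934×-0.23175×0.30863 + 0.97278×0.95118×0.99701 = -0.106815 + 0.922522 = 0.815707.
Q̄ = (S_0/π) × [bracket] = (1361/π) × 0.815707 = 353.4 W/m².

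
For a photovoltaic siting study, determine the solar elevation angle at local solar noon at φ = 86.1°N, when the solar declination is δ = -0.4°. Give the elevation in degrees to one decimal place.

3.5°

At local noon the hour angle is zero, so the zenith angle equals |φ − δ| = |+86.1° − (-0.400°)| = 86.500°.
Elevation = 90° − 86.500° = 3.5°.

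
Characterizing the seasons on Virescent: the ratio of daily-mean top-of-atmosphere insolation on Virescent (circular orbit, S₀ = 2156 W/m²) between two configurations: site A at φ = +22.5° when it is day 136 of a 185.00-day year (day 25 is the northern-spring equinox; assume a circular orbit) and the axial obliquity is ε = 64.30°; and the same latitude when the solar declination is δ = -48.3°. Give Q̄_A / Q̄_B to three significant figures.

— Configuration A (φ=+22.5°):
Solar longitude: λ_s = 360° × (136 − 25)/185.00 = 216.000°.
sin δ = sin 64.30° × sin 216.000° = -0.52964, so δ = -31.981°.
cos H₀ = −tan(+22.5°) tan(-31.981°) = 0.2586, H₀ = 1.3092 rad.
Bracket: H₀ sin φ sin δ + cos φ cos δ sin H₀ = 1.3092×0.38268×-0.52964 + 0.92388×0.84822×0.96597 = -0.265352 + 0.756986 = 0.491634.
Q̄ = (S₀/π) × [bracket] = (2156/π) × 0.491634 = 337.40 W/m².
— Configuration B (φ=+22.5°):
cos H₀ = −tan(+22.5°) tan(-48.300°) = 0.4649, H₀ = 1.0873 rad.
Bracket: H₀ sin φ sin δ + cos φ cos δ sin H₀ = 1.0873×0.38268×-0.74664 + 0.92388×0.66523×0.88536 = -0.310668 + 0.544136 = 0.233468.
Q̄ = (S₀/π) × [bracket] = (2156/π) × 0.233468 = 160.22 W/m².
Ratio Q̄_A / Q̄_B = 337.40 / 160.22 = 2.106.

Q̄_A / Q̄_B ≈ 2.11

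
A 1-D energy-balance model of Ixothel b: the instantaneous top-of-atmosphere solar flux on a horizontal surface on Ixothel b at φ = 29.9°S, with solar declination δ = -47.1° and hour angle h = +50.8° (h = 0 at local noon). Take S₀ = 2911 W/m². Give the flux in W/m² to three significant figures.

2.15e+03 W/m²

cos θ_z = sin φ sin δ + cos φ cos δ cos h = 0.365164 + 0.372970 = 0.738134.
Flux = S₀ · cos θ_z = 2911 × 0.738134 = 2149 W/m².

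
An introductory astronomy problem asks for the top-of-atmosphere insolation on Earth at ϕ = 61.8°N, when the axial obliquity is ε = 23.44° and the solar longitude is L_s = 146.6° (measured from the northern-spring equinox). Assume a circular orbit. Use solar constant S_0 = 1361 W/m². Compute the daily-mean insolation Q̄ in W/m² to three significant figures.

Q̄ ≈ 349 W/m²

Solar declination: sin δ = sin ε · sin L_s = sin 23.44° × sin 146.6° = 0.21897, so δ = +12.649°.
cos h₀ = −tan(+61.8°) tan(+12.649°) = -0.4185, h₀ = 2.0026 rad.
Bracket: h₀ sin ϕ sin δ + cos ϕ cos δ sin h₀ = 2.0026×0.88130×0.21897 + 0.47255×0.97573×0.90820 = 0.386458 + 0.418754 = 0.805212.
Q̄ = (S_0/π) × [bracket] = (1361/π) × 0.805212 = 348.8 W/m².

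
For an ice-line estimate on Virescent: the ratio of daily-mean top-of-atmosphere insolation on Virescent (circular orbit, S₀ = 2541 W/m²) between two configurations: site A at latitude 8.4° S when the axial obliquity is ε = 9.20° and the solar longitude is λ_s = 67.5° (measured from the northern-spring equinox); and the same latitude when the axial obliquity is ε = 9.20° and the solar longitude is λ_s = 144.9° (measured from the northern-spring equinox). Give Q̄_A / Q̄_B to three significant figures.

— Configuration A (φ=-8.4°):
Solar declination: sin δ = sin ε · sin λ_s = sin 9.20° × sin 67.5° = 0.14771, so δ = +8.494°.
cos H₀ = −tan(-8.4°) tan(+8.494°) = 0.0221, H₀ = 1.5487 rad.
Bracket: H₀ sin φ sin δ + cos φ cos δ sin H₀ = 1.5487×-0.14608×0.14771 + 0.98927×0.98903×0.99976 = -0.033417 + 0.978183 = 0.944766.
Q̄ = (S₀/π) × [bracket] = (2541/π) × 0.944766 = 764.15 W/m².
— Configuration B (φ=-8.4°):
Solar declination: sin δ = sin ε · sin λ_s = sin 9.20° × sin 144.9° = 0.09193, so δ = +5.275°.
cos H₀ = −tan(-8.4°) tan(+5.275°) = 0.0136, H₀ = 1.5572 rad.
Bracket: H₀ sin φ sin δ + cos φ cos δ sin H₀ = 1.5572×-0.14608×0.09193 + 0.98927×0.99577×0.99991 = -0.020912 + 0.984997 = 0.964085.
Q̄ = (S₀/π) × [bracket] = (2541/π) × 0.964085 = 779.78 W/m².
Ratio Q̄_A / Q̄_B = 764.15 / 779.78 = 0.9800.

Q̄_A / Q̄_B ≈ 0.980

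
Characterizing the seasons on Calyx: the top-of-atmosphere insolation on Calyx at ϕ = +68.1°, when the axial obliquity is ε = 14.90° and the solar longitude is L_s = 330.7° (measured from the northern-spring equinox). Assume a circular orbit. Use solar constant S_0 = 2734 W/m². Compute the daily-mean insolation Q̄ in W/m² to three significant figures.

Q̄ ≈ 179 W/m²

Solar declination: sin δ = sin ε · sin L_s = sin 14.90° × sin 330.7° = -0.12584, so δ = -7.229°.
cos h₀ = −tan(+68.1°) tan(-7.229°) = 0.3155, h₀ = 1.2498 rad.
Bracket: h₀ sin ϕ sin δ + cos ϕ cos δ sin h₀ = 1.2498×0.92784×-0.12584 + 0.37299×0.99205×0.94891 = -0.145926 + 0.351120 = 0.205194.
Q̄ = (S_0/π) × [bracket] = (2734/π) × 0.205194 = 178.6 W/m².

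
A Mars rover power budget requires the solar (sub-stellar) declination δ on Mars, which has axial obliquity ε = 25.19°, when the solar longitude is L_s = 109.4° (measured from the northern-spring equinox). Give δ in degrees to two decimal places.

δ = +23.67°

sin δ = sin ε · sin L_s = sin 25.19° × sin 109.4° = 0.401456.
δ = arcsin(0.401456) = +23.67°.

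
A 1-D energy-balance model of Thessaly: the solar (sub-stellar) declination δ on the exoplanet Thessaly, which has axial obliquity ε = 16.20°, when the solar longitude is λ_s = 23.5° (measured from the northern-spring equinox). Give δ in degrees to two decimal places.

δ = +6.39°

sin δ = sin ε · sin λ_s = sin 16.20° × sin 23.5° = 0.111247.
δ = arcsin(0.111247) = +6.39°.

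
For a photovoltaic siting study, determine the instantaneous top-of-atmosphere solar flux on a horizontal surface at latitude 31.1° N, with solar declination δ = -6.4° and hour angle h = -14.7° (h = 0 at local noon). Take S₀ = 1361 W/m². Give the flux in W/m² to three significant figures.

1.04e+03 W/m²

cos θ_z = sin φ sin δ + cos φ cos δ cos h = -0.057577 + 0.823078 = 0.765501.
Flux = S₀ · cos θ_z = 1361 × 0.765501 = 1042 W/m².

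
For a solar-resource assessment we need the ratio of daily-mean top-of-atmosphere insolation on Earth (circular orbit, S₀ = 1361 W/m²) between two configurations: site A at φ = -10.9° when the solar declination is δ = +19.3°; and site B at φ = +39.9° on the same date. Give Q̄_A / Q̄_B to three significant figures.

Q̄_A / Q̄_B ≈ 0.763

— Configuration A (φ=-10.9°):
cos H₀ = −tan(-10.9°) tan(+19.300°) = 0.0674, H₀ = 1.5033 rad.
Bracket: H₀ sin φ sin δ + cos φ cos δ sin H₀ = 1.5033×-0.18910×0.33051 + 0.98196×0.94380×0.99772 = -0.093955 + 0.924661 = 0.830706.
Q̄ = (S₀/π) × [bracket] = (1361/π) × 0.830706 = 359.88 W/m².
— Configuration B (φ=+39.9°):
cos H₀ = −tan(+39.9°) tan(+19.300°) = -0.2928, H₀ = 1.8680 rad.
Bracket: H₀ sin φ sin δ + cos φ cos δ sin H₀ = 1.8680×0.64145×0.33051 + 0.76717×0.94380×0.95617 = 0.396027 + 0.692320 = 1.088347.
Q̄ = (S₀/π) × [bracket] = (1361/π) × 1.088347 = 471.49 W/m².
Ratio Q̄_A / Q̄_B = 359.88 / 471.49 = 0.7633.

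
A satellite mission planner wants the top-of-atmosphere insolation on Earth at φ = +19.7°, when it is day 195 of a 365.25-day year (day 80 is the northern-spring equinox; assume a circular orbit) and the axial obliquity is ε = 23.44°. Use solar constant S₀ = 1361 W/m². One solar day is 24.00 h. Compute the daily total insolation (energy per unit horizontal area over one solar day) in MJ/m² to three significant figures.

Solar longitude: λ_s = 360° × (195 − 80)/365.25 = 113.347°.
sin δ = sin 23.44° × sin 113.347° = 0.36522, so δ = +21.421°.
cos H₀ = −tan(+19.7°) tan(+21.421°) = -0.1405, H₀ = 1.7117 rad.
Bracket: H₀ sin φ sin δ + cos φ cos δ sin H₀ = 1.7117×0.33710×0.36522 + 0.94147×0.93092×0.99008 = 0.210737 + 0.867739 = 1.078476.
Q̄ = (S₀/π) × [bracket] = (1361/π) × 1.078476 = 467.22 W/m².
Daily total = Q̄ × 24.00 h × 3600 s/h = 467.22 × 24.00 × 3600 / 10⁶ = 40.37 MJ/m².

40.4 MJ/m²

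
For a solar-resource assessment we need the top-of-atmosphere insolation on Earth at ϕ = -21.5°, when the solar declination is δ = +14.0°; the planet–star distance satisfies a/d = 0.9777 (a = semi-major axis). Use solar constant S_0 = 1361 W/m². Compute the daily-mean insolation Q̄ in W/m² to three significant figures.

cos h₀ = −tan(-21.5°) tan(+14.000°) = 0.0982, h₀ = 1.4724 rad.
Bracket: h₀ sin ϕ sin δ + cos ϕ cos δ sin h₀ = 1.4724×-0.36650×0.24192 + 0.93042×0.97030×0.99517 = -0.130548 + 0.898426 = 0.767878.
Inverse-square distance factor (a/d)² = 0.9777² = 0.955897.
Q̄ = (S_0/π) × 0.955897 × [bracket] = (1361/π) × 0.955897 × 0.767878 = 318.0 W/m².

Q̄ ≈ 318 W/m²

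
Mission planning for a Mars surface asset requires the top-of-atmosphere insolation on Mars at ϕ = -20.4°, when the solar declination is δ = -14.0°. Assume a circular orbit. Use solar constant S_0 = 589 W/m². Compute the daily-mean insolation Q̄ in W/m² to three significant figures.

cos h₀ = −tan(-20.4°) tan(-14.000°) = -0.0927, h₀ = 1.6637 rad.
Bracket: h₀ sin ϕ sin δ + cos ϕ cos δ sin h₀ = 1.6637×-0.34857×-0.24192 + 0.93728×0.97030×0.99569 = 0.140293 + 0.905523 = 1.045816.
Q̄ = (S_0/π) × [bracket] = (589/π) × 1.045816 = 196.1 W/m².

Q̄ ≈ 196 W/m²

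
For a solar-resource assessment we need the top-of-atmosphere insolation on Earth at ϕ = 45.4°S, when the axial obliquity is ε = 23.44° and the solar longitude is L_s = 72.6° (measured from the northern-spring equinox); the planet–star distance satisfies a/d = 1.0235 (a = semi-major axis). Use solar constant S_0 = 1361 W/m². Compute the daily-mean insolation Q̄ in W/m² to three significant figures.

Solar declination: sin δ = sin ε · sin L_s = sin 23.44° × sin 72.6° = 0.37959, so δ = +22.308°.
cos h₀ = −tan(-45.4°) tan(+22.308°) = 0.4161, h₀ = 1.1417 rad.
Bracket: h₀ sin ϕ sin δ + cos ϕ cos δ sin h₀ = 1.1417×-0.71203×0.37959 + 0.70215×0.92516×0.90934 = -0.308578 + 0.590708 = 0.282130.
Inverse-square distance factor (a/d)² = 1.0235² = 1.047552.
Q̄ = (S_0/π) × 1.047552 × [bracket] = (1361/π) × 1.047552 × 0.282130 = 128.0 W/m².

Q̄ ≈ 128 W/m²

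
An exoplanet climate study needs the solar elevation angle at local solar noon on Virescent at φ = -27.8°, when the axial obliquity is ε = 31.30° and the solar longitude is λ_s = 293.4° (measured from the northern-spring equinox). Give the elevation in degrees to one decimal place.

Solar declination: sin δ = sin ε · sin λ_s = sin 31.30° × sin 293.4° = -0.47679, so δ = -28.476°.
At local noon the hour angle is zero, so the zenith angle equals |φ − δ| = |-27.8° − (-28.476°)| = 0.676°.
Elevation = 90° − 0.676° = 89.3°.

89.3°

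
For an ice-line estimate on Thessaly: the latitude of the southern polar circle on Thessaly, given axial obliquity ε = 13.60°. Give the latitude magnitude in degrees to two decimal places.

The polar circle is the lowest latitude that experiences at least one full rotation of continuous darkness at the northern-summer solstice; it lies at |ϕ| = 90° − ε = 90° − 13.60° = 76.40°.

76.40°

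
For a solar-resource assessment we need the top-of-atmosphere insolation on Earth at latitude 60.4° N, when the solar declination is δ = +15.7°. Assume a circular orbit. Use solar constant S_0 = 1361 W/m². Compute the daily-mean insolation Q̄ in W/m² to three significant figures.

Q̄ ≈ 392 W/m²

cos h₀ = −tan(+60.4°) tan(+15.700°) = -0.4948, h₀ = 2.0884 rad.
Bracket: h₀ sin ϕ sin δ + cos ϕ cos δ sin h₀ = 2.0884×0.86949×0.27060 + 0.49394×0.96269×0.86901 = 0.491367 + 0.413224 = 0.904591.
Q̄ = (S_0/π) × [bracket] = (1361/π) × 0.904591 = 391.9 W/m².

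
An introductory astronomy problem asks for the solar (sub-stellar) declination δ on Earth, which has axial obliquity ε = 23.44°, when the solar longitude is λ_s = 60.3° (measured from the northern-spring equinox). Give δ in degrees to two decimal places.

sin δ = sin ε · sin λ_s = sin 23.44° × sin 60.3° = 0.345532.
δ = arcsin(0.345532) = +20.21°.

δ = +20.21°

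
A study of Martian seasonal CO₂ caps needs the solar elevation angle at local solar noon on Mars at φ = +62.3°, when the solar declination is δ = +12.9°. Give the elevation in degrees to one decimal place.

40.6°

At local noon the hour angle is zero, so the zenith angle equals |φ − δ| = |+62.3° − (+12.900°)| = 49.400°.
Elevation = 90° − 49.400° = 40.6°.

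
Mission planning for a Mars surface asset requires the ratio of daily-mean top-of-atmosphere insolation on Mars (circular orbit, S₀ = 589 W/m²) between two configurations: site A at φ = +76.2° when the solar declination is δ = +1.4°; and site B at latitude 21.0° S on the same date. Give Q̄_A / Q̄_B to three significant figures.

— Configuration A (φ=+76.2°):
cos H₀ = −tan(+76.2°) tan(+1.400°) = -0.0995, H₀ = 1.6705 rad.
Bracket: H₀ sin φ sin δ + cos φ cos δ sin H₀ = 1.6705×0.97113×0.02443 + 0.23853×0.99970×0.99504 = 0.039632 + 0.237276 = 0.276908.
Q̄ = (S₀/π) × [bracket] = (589/π) × 0.276908 = 51.916 W/m².
— Configuration B (φ=-21.0°):
cos H₀ = −tan(-21.0°) tan(+1.400°) = 0.0094, H₀ = 1.5614 rad.
Bracket: H₀ sin φ sin δ + cos φ cos δ sin H₀ = 1.5614×-0.35837×0.02443 + 0.93358×0.99970×0.99996 = -0.013670 + 0.933263 = 0.919593.
Q̄ = (S₀/π) × [bracket] = (589/π) × 0.919593 = 172.41 W/m².
Ratio Q̄_A / Q̄_B = 51.916 / 172.41 = 0.3011.

Q̄_A / Q̄_B ≈ 0.301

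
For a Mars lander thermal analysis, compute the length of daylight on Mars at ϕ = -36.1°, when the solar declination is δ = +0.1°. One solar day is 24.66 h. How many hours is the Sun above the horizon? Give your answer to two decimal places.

cos h₀ = −tan ϕ · tan δ = −tan(-36.1°) × tan(+0.100°) = 0.0013, so h₀ = 1.5695 rad = 89.93°.
Daylight = 2h₀/(2π) × 24.66 h = (1.5695/π) × 24.66 = 12.32 h.

12.32 h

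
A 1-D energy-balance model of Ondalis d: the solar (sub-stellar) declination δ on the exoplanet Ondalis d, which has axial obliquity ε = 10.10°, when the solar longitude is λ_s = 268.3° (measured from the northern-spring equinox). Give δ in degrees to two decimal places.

sin δ = sin ε · sin λ_s = sin 10.10° × sin 268.3° = -0.175290.
δ = arcsin(-0.175290) = -10.10°.

δ = -10.10°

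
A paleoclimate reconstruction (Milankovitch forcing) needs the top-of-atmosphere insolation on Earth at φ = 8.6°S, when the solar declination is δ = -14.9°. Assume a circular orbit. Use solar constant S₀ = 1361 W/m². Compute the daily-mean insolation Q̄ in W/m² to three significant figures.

Q̄ ≈ 440 W/m²

cos H₀ = −tan(-8.6°) tan(-14.900°) = -0.0402, H₀ = 1.6110 rad.
Bracket: H₀ sin φ sin δ + cos φ cos δ sin H₀ = 1.6110×-0.14954×-0.25713 + 0.98876×0.96638×0.99919 = 0.061945 + 0.954744 = 1.016689.
Q̄ = (S₀/π) × [bracket] = (1361/π) × 1.016689 = 440.4 W/m².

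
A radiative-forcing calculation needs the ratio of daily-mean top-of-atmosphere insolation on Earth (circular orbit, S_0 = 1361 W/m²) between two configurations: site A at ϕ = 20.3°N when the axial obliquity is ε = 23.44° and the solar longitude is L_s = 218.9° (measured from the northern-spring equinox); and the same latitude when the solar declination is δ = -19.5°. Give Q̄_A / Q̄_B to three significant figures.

Q̄_A / Q̄_B ≈ 1.09

— Configuration A (ϕ=+20.3°):
Solar declination: sin δ = sin ε · sin L_s = sin 23.44° × sin 218.9° = -0.24980, so δ = -14.465°.
cos h₀ = −tan(+20.3°) tan(-14.465°) = 0.0954, h₀ = 1.4752 rad.
Bracket: h₀ sin ϕ sin δ + cos ϕ cos δ sin h₀ = 1.4752×0.34694×-0.24980 + 0.93789×0.96830×0.99544 = -0.127849 + 0.904018 = 0.776169.
Q̄ = (S_0/π) × [bracket] = (1361/π) × 0.776169 = 336.25 W/m².
— Configuration B (ϕ=+20.3°):
cos h₀ = −tan(+20.3°) tan(-19.500°) = 0.1310, h₀ = 1.4394 rad.
Bracket: h₀ sin ϕ sin δ + cos ϕ cos δ sin h₀ = 1.4394×0.34694×-0.33381 + 0.93789×0.94264×0.99138 = -0.166700 + 0.876472 = 0.709772.
Q̄ = (S_0/π) × [bracket] = (1361/π) × 0.709772 = 307.49 W/m².
Ratio Q̄_A / Q̄_B = 336.25 / 307.49 = 1.094.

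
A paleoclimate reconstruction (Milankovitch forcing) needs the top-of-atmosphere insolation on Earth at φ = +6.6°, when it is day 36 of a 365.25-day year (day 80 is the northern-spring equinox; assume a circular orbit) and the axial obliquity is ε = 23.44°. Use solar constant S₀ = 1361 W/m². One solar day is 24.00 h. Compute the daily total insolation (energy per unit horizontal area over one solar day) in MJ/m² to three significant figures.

Solar longitude: λ_s = 360° × (36 − 80)/365.25 = -43.368°, i.e. -43.368° + 360° = 316.632°.
sin δ = sin 23.44° × sin 316.632° = -0.27315, so δ = -15.852°.
cos H₀ = −tan(+6.6°) tan(-15.852°) = 0.0329, H₀ = 1.5379 rad.
Bracket: H₀ sin φ sin δ + cos φ cos δ sin H₀ = 1.5379×0.11494×-0.27315 + 0.99337×0.96197×0.99946 = -0.048284 + 0.955076 = 0.906792.
Q̄ = (S₀/π) × [bracket] = (1361/π) × 0.906792 = 392.84 W/m².
Daily total = Q̄ × 24.00 h × 3600 s/h = 392.84 × 24.00 × 3600 / 10⁶ = 33.94 MJ/m².

33.9 MJ/m²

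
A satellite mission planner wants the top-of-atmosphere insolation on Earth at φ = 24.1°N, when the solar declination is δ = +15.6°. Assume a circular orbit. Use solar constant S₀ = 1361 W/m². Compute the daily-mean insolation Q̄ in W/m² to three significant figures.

cos H₀ = −tan(+24.1°) tan(+15.600°) = -0.1249, H₀ = 1.6960 rad.
Bracket: H₀ sin φ sin δ + cos φ cos δ sin H₀ = 1.6960×0.40833×0.26892 + 0.91283×0.96316×0.99217 = 0.186235 + 0.872317 = 1.058552.
Q̄ = (S₀/π) × [bracket] = (1361/π) × 1.058552 = 458.6 W/m².

Q̄ ≈ 459 W/m²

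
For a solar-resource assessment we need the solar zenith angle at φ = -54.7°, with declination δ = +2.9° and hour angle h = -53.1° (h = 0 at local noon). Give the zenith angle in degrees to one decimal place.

θ_z = 72.2°

cos θ_z = sin φ sin δ + cos φ cos δ cos h = -0.041291 + 0.346513 = 0.305222.
θ_z = arccos(0.305222) = 72.2°.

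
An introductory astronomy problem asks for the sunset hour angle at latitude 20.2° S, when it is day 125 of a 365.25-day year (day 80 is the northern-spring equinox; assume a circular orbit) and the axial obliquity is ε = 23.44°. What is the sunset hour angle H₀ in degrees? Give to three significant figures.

H₀ = 83.9°

Solar longitude: λ_s = 360° × (125 − 80)/365.25 = 44.353°.
sin δ = sin 23.44° × sin 44.353° = 0.27809, so δ = +16.146°.
cos H₀ = −tan φ · tan δ = −tan(-20.2°) × tan(+16.146°) = 0.1065, so H₀ = 1.4641 rad = 83.89°.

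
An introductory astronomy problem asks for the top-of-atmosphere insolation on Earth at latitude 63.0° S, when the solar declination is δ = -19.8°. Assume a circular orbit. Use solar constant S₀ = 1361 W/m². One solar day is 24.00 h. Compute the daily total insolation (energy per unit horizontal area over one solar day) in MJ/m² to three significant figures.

cos H₀ = −tan(-63.0°) tan(-19.800°) = -0.7066, H₀ = 2.3555 rad.
Bracket: H₀ sin φ sin δ + cos φ cos δ sin H₀ = 2.3555×-0.89101×-0.33874 + 0.45399×0.94088×0.70763 = 0.710939 + 0.302264 = 1.013203.
Q̄ = (S₀/π) × [bracket] = (1361/π) × 1.013203 = 438.94 W/m².
Daily total = Q̄ × 24.00 h × 3600 s/h = 438.94 × 24.00 × 3600 / 10⁶ = 37.92 MJ/m².

37.9 MJ/m²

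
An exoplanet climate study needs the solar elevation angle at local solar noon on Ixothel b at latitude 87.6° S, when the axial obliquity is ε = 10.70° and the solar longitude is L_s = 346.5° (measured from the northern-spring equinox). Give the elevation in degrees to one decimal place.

4.9°

Solar declination: sin δ = sin ε · sin L_s = sin 10.70° × sin 346.5° = -0.04334, so δ = -2.484°.
At local noon the hour angle is zero, so the zenith angle equals |ϕ − δ| = |-87.6° − (-2.484°)| = 85.116°.
Elevation = 90° − 85.116° = 4.9°.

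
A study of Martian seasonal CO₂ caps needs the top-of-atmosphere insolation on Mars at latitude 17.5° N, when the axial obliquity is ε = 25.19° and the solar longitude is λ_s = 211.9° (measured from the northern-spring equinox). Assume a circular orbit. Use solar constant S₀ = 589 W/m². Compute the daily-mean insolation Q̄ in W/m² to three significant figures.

Solar declination: sin δ = sin ε · sin λ_s = sin 25.19° × sin 211.9° = -0.22491, so δ = -12.998°.
cos H₀ = −tan(+17.5°) tan(-12.998°) = 0.0728, H₀ = 1.4980 rad.
Bracket: H₀ sin φ sin δ + cos φ cos δ sin H₀ = 1.4980×0.30071×-0.22491 + 0.95372×0.97438×0.99735 = -0.101314 + 0.926823 = 0.825509.
Q̄ = (S₀/π) × [bracket] = (589/π) × 0.825509 = 154.8 W/m².

Q̄ ≈ 155 W/m²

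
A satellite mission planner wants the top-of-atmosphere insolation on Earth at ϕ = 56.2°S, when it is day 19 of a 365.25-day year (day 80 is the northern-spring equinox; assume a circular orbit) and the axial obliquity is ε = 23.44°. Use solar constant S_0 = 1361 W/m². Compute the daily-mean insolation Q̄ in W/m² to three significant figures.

Q̄ ≈ 456 W/m²

Solar longitude: L_s = 360° × (19 − 80)/365.25 = -60.123°, i.e. -60.123° + 360° = 299.877°.
sin δ = sin 23.44° × sin 299.877° = -0.34492, so δ = -20.177°.
cos h₀ = −tan(-56.2°) tan(-20.177°) = -0.5489, h₀ = 2.1519 rad.
Bracket: h₀ sin ϕ sin δ + cos ϕ cos δ sin h₀ = 2.1519×-0.83098×-0.34492 + 0.55630×0.93863×0.83587 = 0.616781 + 0.436458 = 1.053239.
Q̄ = (S_0/π) × [bracket] = (1361/π) × 1.053239 = 456.3 W/m².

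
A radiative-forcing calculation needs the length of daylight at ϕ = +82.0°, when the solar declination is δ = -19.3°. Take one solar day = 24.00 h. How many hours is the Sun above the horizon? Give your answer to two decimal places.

cos h₀ = −tan ϕ · tan δ = 2.4918 ≥ 1, so the Sun never rises (polar night) and h₀ = 0.
Daylight = 2h₀/(2π) × 24.00 h = (0.0000/π) × 24.00 = 0.00 h.

0.00 h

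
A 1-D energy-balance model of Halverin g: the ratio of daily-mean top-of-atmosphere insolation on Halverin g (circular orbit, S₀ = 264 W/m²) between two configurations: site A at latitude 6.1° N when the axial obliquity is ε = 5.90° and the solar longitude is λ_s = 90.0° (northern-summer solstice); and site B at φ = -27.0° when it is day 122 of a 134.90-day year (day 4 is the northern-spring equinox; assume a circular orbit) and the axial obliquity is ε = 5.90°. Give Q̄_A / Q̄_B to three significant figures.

— Configuration A (φ=+6.1°):
Solar declination: sin δ = sin ε · sin λ_s = sin 5.90° × sin 90.0° = 0.10279, so δ = +5.900°.
cos H₀ = −tan(+6.1°) tan(+5.900°) = -0.0110, H₀ = 1.5818 rad.
Bracket: H₀ sin φ sin δ + cos φ cos δ sin H₀ = 1.5818×0.10626×0.10279 + 0.99434×0.99470×0.99994 = 0.017277 + 0.989011 = 1.006288.
Q̄ = (S₀/π) × [bracket] = (264/π) × 1.006288 = 84.562 W/m².
— Configuration B (φ=-27.0°):
Solar longitude: λ_s = 360° × (122 − 4)/134.90 = 314.900°.
sin δ = sin 5.90° × sin 314.900° = -0.07281, so δ = -4.176°.
cos H₀ = −tan(-27.0°) tan(-4.176°) = -0.0372, H₀ = 1.6080 rad.
Bracket: H₀ sin φ sin δ + cos φ cos δ sin H₀ = 1.6080×-0.45399×-0.07281 + 0.89101×0.99735×0.99931 = 0.053152 + 0.888036 = 0.941188.
Q̄ = (S₀/π) × [bracket] = (264/π) × 0.941188 = 79.092 W/m².
Ratio Q̄_A / Q̄_B = 84.562 / 79.092 = 1.069.

Q̄_A / Q̄_B ≈ 1.07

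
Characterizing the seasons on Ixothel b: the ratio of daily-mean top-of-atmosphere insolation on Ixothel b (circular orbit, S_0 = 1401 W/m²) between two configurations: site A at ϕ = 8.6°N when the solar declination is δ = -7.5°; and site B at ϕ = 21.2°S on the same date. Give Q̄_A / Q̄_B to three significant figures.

— Configuration A (ϕ=+8.6°):
cos h₀ = −tan(+8.6°) tan(-7.500°) = 0.0199, h₀ = 1.5509 rad.
Bracket: h₀ sin ϕ sin δ + cos ϕ cos δ sin h₀ = 1.5509×0.14954×-0.13053 + 0.98876×0.99144×0.99980 = -0.030273 + 0.980100 = 0.949827.
Q̄ = (S_0/π) × [bracket] = (1401/π) × 0.949827 = 423.58 W/m².
— Configuration B (ϕ=-21.2°):
cos h₀ = −tan(-21.2°) tan(-7.500°) = -0.0511, h₀ = 1.6219 rad.
Bracket: h₀ sin ϕ sin δ + cos ϕ cos δ sin h₀ = 1.6219×-0.36162×-0.13053 + 0.93232×0.99144×0.99870 = 0.076557 + 0.923138 = 0.999695.
Q̄ = (S_0/π) × [bracket] = (1401/π) × 0.999695 = 445.82 W/m².
Ratio Q̄_A / Q̄_B = 423.58 / 445.82 = 0.9501.

Q̄_A / Q̄_B ≈ 0.950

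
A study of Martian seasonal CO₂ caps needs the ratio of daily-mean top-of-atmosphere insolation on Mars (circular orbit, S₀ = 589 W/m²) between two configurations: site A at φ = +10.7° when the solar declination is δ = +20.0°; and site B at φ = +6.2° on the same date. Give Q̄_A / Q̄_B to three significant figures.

— Configuration A (φ=+10.7°):
cos H₀ = −tan(+10.7°) tan(+20.000°) = -0.0688, H₀ = 1.6396 rad.
Bracket: H₀ sin φ sin δ + cos φ cos δ sin H₀ = 1.6396×0.18567×0.34202 + 0.98261×0.93969×0.99763 = 0.104119 + 0.921160 = 1.025279.
Q̄ = (S₀/π) × [bracket] = (589/π) × 1.025279 = 192.22 W/m².
— Configuration B (φ=+6.2°):
cos H₀ = −tan(+6.2°) tan(+20.000°) = -0.0395, H₀ = 1.6103 rad.
Bracket: H₀ sin φ sin δ + cos φ cos δ sin H₀ = 1.6103×0.10800×0.34202 + 0.99415×0.93969×0.99922 = 0.059482 + 0.933464 = 0.992946.
Q̄ = (S₀/π) × [bracket] = (589/π) × 0.992946 = 186.16 W/m².
Ratio Q̄_A / Q̄_B = 192.22 / 186.16 = 1.033.

Q̄_A / Q̄_B ≈ 1.03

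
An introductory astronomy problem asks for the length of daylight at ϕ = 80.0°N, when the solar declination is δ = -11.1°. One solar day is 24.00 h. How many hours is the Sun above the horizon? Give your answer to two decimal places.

cos h₀ = −tan ϕ · tan δ = 1.1127 ≥ 1, so the Sun never rises (polar night) and h₀ = 0.
Daylight = 2h₀/(2π) × 24.00 h = (0.0000/π) × 24.00 = 0.00 h.

0.00 h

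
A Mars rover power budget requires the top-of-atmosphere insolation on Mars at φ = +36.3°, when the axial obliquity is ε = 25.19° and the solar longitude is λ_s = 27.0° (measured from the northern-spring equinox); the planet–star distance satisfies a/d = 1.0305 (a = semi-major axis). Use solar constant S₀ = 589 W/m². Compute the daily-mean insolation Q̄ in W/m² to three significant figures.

Q̄ ≈ 195 W/m²

Solar declination: sin δ = sin ε · sin λ_s = sin 25.19° × sin 27.0° = 0.19323, so δ = +11.141°.
cos H₀ = −tan(+36.3°) tan(+11.141°) = -0.1447, H₀ = 1.7160 rad.
Bracket: H₀ sin φ sin δ + cos φ cos δ sin H₀ = 1.7160×0.59201×0.19323 + 0.80593×0.98115×0.98948 = 0.196300 + 0.782420 = 0.978720.
Inverse-square distance factor (a/d)² = 1.0305² = 1.061930.
Q̄ = (S₀/π) × 1.061930 × [bracket] = (589/π) × 1.061930 × 0.978720 = 194.9 W/m².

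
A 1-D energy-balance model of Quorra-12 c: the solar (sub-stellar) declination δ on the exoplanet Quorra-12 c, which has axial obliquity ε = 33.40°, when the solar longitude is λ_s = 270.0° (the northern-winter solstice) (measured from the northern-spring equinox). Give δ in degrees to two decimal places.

sin δ = sin ε · sin λ_s = sin 33.40° × sin 270.0° = -0.550481.
δ = arcsin(-0.550481) = -33.40°.

δ = -33.40°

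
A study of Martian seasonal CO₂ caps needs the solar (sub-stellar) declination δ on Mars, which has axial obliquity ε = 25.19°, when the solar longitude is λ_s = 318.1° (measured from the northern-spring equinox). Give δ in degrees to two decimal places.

sin δ = sin ε · sin λ_s = sin 25.19° × sin 318.1° = -0.284244.
δ = arcsin(-0.284244) = -16.51°.

δ = -16.51°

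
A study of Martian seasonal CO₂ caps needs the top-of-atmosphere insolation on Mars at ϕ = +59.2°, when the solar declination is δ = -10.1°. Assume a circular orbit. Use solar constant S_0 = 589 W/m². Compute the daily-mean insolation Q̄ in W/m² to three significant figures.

cos h₀ = −tan(+59.2°) tan(-10.100°) = 0.2988, h₀ = 1.2673 rad.
Bracket: h₀ sin ϕ sin δ + cos ϕ cos δ sin h₀ = 1.2673×0.85896×-0.17537 + 0.51204×0.98450×0.95431 = -0.190901 + 0.481071 = 0.290170.
Q̄ = (S_0/π) × [bracket] = (589/π) × 0.290170 = 54.40 W/m².

Q̄ ≈ 54.4 W/m²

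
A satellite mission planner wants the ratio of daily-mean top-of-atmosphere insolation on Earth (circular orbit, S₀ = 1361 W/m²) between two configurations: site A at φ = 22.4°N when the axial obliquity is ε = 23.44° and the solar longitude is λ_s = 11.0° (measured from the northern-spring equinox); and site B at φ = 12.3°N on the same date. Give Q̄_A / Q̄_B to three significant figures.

Q̄_A / Q̄_B ≈ 0.968

— Configuration A (φ=+22.4°):
Solar declination: sin δ = sin ε · sin λ_s = sin 23.44° × sin 11.0° = 0.07590, so δ = +4.353°.
cos H₀ = −tan(+22.4°) tan(+4.353°) = -0.0314, H₀ = 1.6022 rad.
Bracket: H₀ sin φ sin δ + cos φ cos δ sin H₀ = 1.6022×0.38107×0.07590 + 0.92455×0.99712×0.99951 = 0.046341 + 0.921436 = 0.967777.
Q̄ = (S₀/π) × [bracket] = (1361/π) × 0.967777 = 419.26 W/m².
— Configuration B (φ=+12.3°):
cos H₀ = −tan(+12.3°) tan(+4.353°) = -0.0166, H₀ = 1.5874 rad.
Bracket: H₀ sin φ sin δ + cos φ cos δ sin H₀ = 1.5874×0.21303×0.07590 + 0.97705×0.99712×0.99986 = 0.025667 + 0.974100 = 0.999767.
Q̄ = (S₀/π) × [bracket] = (1361/π) × 0.999767 = 433.12 W/m².
Ratio Q̄_A / Q̄_B = 419.26 / 433.12 = 0.9680.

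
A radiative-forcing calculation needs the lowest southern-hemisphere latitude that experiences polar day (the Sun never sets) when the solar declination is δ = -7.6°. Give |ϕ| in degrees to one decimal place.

Polar day requires cos h₀ = −tan ϕ tan δ ≤ −1, i.e. tan ϕ tan δ ≥ 1.
The boundary is |tan ϕ| · |tan δ| = 1, so |ϕ| = 90° − |δ| = 90° − 7.6° = 82.4° in the southern hemisphere.

|ϕ| = 82.4°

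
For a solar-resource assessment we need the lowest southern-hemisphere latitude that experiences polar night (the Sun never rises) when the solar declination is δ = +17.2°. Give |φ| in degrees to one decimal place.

Polar night requires cos H₀ = −tan φ tan δ ≥ 1, i.e. tan φ tan δ ≤ −1.
The boundary is |tan φ| · |tan δ| = 1, so |φ| = 90° − |δ| = 90° − 17.2° = 72.8° in the southern hemisphere.

|φ| = 72.8°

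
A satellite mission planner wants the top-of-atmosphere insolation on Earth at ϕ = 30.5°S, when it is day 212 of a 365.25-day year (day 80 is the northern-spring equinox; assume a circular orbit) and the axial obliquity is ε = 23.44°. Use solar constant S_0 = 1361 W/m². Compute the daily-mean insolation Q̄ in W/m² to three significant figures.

Q̄ ≈ 257 W/m²

Solar longitude: L_s = 360° × (212 − 80)/365.25 = 130.103°.
sin δ = sin 23.44° × sin 130.103° = 0.30427, so δ = +17.714°.
cos h₀ = −tan(-30.5°) tan(+17.714°) = 0.1881, h₀ = 1.3815 rad.
Bracket: h₀ sin ϕ sin δ + cos ϕ cos δ sin h₀ = 1.3815×-0.50754×0.30427 + 0.86163×0.95259×0.98214 = -0.213344 + 0.806121 = 0.592777.
Q̄ = (S_0/π) × [bracket] = (1361/π) × 0.592777 = 256.8 W/m².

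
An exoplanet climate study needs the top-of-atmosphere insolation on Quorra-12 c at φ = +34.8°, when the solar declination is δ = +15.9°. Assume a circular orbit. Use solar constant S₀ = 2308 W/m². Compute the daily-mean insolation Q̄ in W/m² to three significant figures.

Q̄ ≈ 772 W/m²

cos H₀ = −tan(+34.8°) tan(+15.900°) = -0.1980, H₀ = 1.7701 rad.
Bracket: H₀ sin φ sin δ + cos φ cos δ sin H₀ = 1.7701×0.57071×0.27396 + 0.82115×0.96174×0.98021 = 0.276758 + 0.774104 = 1.050862.
Q̄ = (S₀/π) × [bracket] = (2308/π) × 1.050862 = 772.0 W/m².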